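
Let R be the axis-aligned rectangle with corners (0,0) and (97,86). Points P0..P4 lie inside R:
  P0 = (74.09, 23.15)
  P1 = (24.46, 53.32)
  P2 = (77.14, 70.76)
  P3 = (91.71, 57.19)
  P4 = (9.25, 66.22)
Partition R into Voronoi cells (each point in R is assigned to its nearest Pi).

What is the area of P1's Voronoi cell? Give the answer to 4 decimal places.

Area of P1's cell: 2916.4588

1. box [0,97]×[0,86]: [(0, 0) (97, 0) (97, 86) (0, 86)]
2. ⊥bis P1·P0 via (49.275,38.235): [(0, 0) (26.032, 0) (78.3113, 86) (0, 86)]  |A|=4486.7607
3. ⊥bis P1·P2 via (50.8,62.04): [(0, 0) (26.032, 0) (55.3645, 48.2523) (42.8679, 86) (0, 86)]  |A|=3817.8079
4. ⊥bis P1·P3 via (58.085,55.255): [(0, 0) (26.032, 0) (55.3645, 48.2523) (42.8679, 86) (0, 86)]  |A|=3817.8079
5. ⊥bis P1·P4 via (16.855,59.77): [(0, 39.8968) (0, 0) (26.032, 0) (55.3645, 48.2523) (42.8679, 86) (39.1014, 86)]  |A|=2916.4588
6. canonical 6-gon: [(0, 39.8968) (0, 0) (26.032, 0) (55.3645, 48.2523) (42.8679, 86) (39.1014, 86)]
7. shoelace: 2916.4588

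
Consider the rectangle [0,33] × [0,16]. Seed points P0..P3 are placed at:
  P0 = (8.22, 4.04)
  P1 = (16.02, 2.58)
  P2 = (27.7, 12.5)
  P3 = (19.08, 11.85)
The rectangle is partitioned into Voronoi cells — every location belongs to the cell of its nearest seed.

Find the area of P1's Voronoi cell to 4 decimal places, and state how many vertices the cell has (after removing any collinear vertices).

1. box [0,33]×[0,16]: [(0, 0) (33, 0) (33, 16) (0, 16)]
2. ⊥bis P1·P0 via (12.12,3.31): [(11.5004, 0) (33, 0) (33, 16) (14.4953, 16)]  |A|=320.0341
3. ⊥bis P1·P2 via (21.86,7.54): [(11.5004, 0) (28.2638, 0) (14.6748, 16) (14.4953, 16)]  |A|=135.5431
4. ⊥bis P1·P3 via (17.55,7.215): [(13.1244, 8.6759) (11.5004, 0) (28.2638, 0) (23.9226, 5.1114)]  |A|=92.5788
5. canonical 4-gon: [(13.1244, 8.6759) (11.5004, 0) (28.2638, 0) (23.9226, 5.1114)]
6. shoelace: 92.5788

Area of P1's cell: 92.5788 (4 vertices)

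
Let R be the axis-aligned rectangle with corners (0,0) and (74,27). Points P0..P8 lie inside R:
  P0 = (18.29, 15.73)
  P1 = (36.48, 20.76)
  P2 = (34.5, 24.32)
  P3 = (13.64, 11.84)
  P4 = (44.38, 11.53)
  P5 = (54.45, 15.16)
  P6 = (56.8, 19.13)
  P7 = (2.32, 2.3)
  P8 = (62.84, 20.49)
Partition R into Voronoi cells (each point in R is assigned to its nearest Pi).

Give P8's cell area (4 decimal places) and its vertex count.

Area of P8's cell: 305.0496 (5 vertices)

1. box [0,74]×[0,27]: [(0, 0) (74, 0) (74, 27) (0, 27)]
2. ⊥bis P8·P0 via (40.565,18.11): [(42.5, 0) (74, 0) (74, 27) (39.6151, 27)]  |A|=889.4458
3. ⊥bis P8·P1 via (49.66,20.625): [(49.4487, 0) (74, 0) (74, 27) (49.7253, 27)]  |A|=659.1505
4. ⊥bis P8·P2 via (48.67,22.405): [(49.4487, 0) (74, 0) (74, 27) (49.7253, 27)]  |A|=659.1505
5. ⊥bis P8·P3 via (38.24,16.165): [(49.4487, 0) (74, 0) (74, 27) (49.7253, 27)]  |A|=659.1505
6. ⊥bis P8·P4 via (53.61,16.01): [(49.6953, 24.0752) (61.3808, 0) (74, 0) (74, 27) (49.7253, 27)]  |A|=515.5164
7. ⊥bis P8·P5 via (58.645,17.825): [(69.9689, 0) (74, 0) (74, 27) (52.8163, 27)]  |A|=340.4002
8. ⊥bis P8·P6 via (59.82,19.81): [(61.1575, 13.8701) (69.9689, 0) (74, 0) (74, 27) (58.2011, 27)]  |A|=305.0496
9. ⊥bis P8·P7 via (32.58,11.395): [(61.1575, 13.8701) (69.9689, 0) (74, 0) (74, 27) (58.2011, 27)]  |A|=305.0496
10. canonical 5-gon: [(61.1575, 13.8701) (69.9689, 0) (74, 0) (74, 27) (58.2011, 27)]
11. shoelace: 305.0496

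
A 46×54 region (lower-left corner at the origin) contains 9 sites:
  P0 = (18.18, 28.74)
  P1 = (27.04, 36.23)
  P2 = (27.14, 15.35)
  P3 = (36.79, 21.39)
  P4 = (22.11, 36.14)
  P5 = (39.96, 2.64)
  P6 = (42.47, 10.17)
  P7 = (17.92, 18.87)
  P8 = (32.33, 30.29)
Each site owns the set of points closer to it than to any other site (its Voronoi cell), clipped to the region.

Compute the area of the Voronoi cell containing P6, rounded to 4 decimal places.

1. box [0,46]×[0,54]: [(0, 0) (46, 0) (46, 54) (0, 54)]
2. ⊥bis P6·P0 via (30.325,19.455): [(15.4514, 0) (46, 0) (46, 39.9583)]  |A|=610.3343
3. ⊥bis P6·P1 via (34.755,23.2): [(31.8922, 21.505) (15.4514, 0) (46, 0) (46, 29.8581)]  |A|=539.0889
4. ⊥bis P6·P2 via (34.805,12.76): [(39.2275, 25.8481) (30.4934, 0) (46, 0) (46, 29.8581)]  |A|=301.5157
5. ⊥bis P6·P3 via (39.63,15.78): [(35.0404, 13.4565) (30.4934, 0) (46, 0) (46, 19.0047)]  |A|=208.4752
6. ⊥bis P6·P4 via (32.29,23.155): [(35.0404, 13.4565) (30.4934, 0) (46, 0) (46, 19.0047)]  |A|=208.4752
7. ⊥bis P6·P5 via (41.215,6.405): [(35.0404, 13.4565) (33.5239, 8.9687) (46, 4.81) (46, 19.0047)]  |A|=108.9332
8. ⊥bis P6·P7 via (30.195,14.52): [(35.0404, 13.4565) (33.5239, 8.9687) (46, 4.81) (46, 19.0047)]  |A|=108.9332
9. ⊥bis P6·P8 via (37.4,20.23): [(35.0404, 13.4565) (33.5239, 8.9687) (46, 4.81) (46, 19.0047)]  |A|=108.9332
10. canonical 4-gon: [(35.0404, 13.4565) (33.5239, 8.9687) (46, 4.81) (46, 19.0047)]
11. shoelace: 108.9332

Area of P6's cell: 108.9332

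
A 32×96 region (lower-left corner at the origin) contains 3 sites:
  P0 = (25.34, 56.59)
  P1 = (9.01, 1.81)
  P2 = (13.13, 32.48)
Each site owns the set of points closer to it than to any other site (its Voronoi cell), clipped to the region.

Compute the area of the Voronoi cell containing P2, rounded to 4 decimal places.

1. box [0,32]×[0,96]: [(0, 0) (32, 0) (32, 96) (0, 96)]
2. ⊥bis P2·P0 via (19.235,44.535): [(0, 54.2762) (0, 0) (32, 0) (32, 38.0704)]  |A|=1477.5455
3. ⊥bis P2·P1 via (11.07,17.145): [(0, 54.2762) (0, 18.6321) (32, 14.3334) (32, 38.0704)]  |A|=950.0979
4. canonical 4-gon: [(0, 54.2762) (0, 18.6321) (32, 14.3334) (32, 38.0704)]
5. shoelace: 950.0979

Area of P2's cell: 950.0979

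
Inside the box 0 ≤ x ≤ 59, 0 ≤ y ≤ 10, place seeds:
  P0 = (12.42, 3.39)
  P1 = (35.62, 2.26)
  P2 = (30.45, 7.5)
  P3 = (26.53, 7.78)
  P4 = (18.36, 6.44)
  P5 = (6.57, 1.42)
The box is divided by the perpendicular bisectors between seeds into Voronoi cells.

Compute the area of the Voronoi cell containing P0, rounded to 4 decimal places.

Area of P0's cell: 67.2523

1. box [0,59]×[0,10]: [(0, 0) (59, 0) (59, 10) (0, 10)]
2. ⊥bis P0·P1 via (24.02,2.825): [(0, 0) (23.8824, 0) (24.3695, 10) (0, 10)]  |A|=241.2594
3. ⊥bis P0·P2 via (21.435,5.445): [(0, 0) (22.6762, 0) (20.3967, 10) (0, 10)]  |A|=215.3644
4. ⊥bis P0·P3 via (19.475,5.585): [(0, 0) (21.2126, 0) (18.1014, 10) (0, 10)]  |A|=196.5701
5. ⊥bis P0·P4 via (15.39,4.915): [(0, 0) (17.9137, 0) (12.779, 10) (0, 10)]  |A|=153.4636
6. ⊥bis P0·P5 via (9.495,2.405): [(10.3049, 0) (17.9137, 0) (12.779, 10) (6.9374, 10)]  |A|=67.2523
7. canonical 4-gon: [(10.3049, 0) (17.9137, 0) (12.779, 10) (6.9374, 10)]
8. shoelace: 67.2523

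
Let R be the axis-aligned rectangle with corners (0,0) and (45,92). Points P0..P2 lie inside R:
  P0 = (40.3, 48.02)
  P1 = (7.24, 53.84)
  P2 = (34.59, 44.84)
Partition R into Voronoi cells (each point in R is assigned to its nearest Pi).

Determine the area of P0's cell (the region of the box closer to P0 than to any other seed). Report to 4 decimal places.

1. box [0,45]×[0,92]: [(0, 0) (45, 0) (45, 92) (0, 92)]
2. ⊥bis P0·P1 via (23.77,50.93): [(14.8041, 0) (45, 0) (45, 92) (31.0001, 92)]  |A|=2033.0063
3. ⊥bis P0·P2 via (37.445,46.43): [(26.4526, 66.168) (45, 32.8643) (45, 92) (31.0001, 92)]  |A|=729.231
4. canonical 4-gon: [(26.4526, 66.168) (45, 32.8643) (45, 92) (31.0001, 92)]
5. shoelace: 729.231

Area of P0's cell: 729.2310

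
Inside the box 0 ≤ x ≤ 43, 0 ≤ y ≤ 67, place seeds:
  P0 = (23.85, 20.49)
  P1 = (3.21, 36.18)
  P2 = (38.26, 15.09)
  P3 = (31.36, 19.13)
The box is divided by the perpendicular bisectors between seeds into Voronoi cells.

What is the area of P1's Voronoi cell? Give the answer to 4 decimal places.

1. box [0,43]×[0,67]: [(0, 0) (43, 0) (43, 67) (0, 67)]
2. ⊥bis P1·P0 via (13.53,28.335): [(0, 10.5365) (42.9221, 67) (0, 67)]  |A|=1211.7682
3. ⊥bis P1·P2 via (20.735,25.635): [(0, 10.5365) (42.9221, 67) (0, 67)]  |A|=1211.7682
4. ⊥bis P1·P3 via (17.285,27.655): [(0, 10.5365) (34.0332, 55.3066) (41.1156, 67) (0, 67)]  |A|=1201.2061
5. canonical 4-gon: [(0, 10.5365) (34.0332, 55.3066) (41.1156, 67) (0, 67)]
6. shoelace: 1201.2061

Area of P1's cell: 1201.2061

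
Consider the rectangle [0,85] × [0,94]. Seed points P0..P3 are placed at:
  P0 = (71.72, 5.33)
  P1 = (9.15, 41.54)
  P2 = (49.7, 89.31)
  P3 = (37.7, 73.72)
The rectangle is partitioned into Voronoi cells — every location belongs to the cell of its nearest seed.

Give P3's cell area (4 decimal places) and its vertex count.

Area of P3's cell: 2304.7833 (5 vertices)

1. box [0,85]×[0,94]: [(0, 0) (85, 0) (85, 94) (0, 94)]
2. ⊥bis P3·P0 via (54.71,39.525): [(0, 12.31) (85, 54.5925) (85, 94) (0, 94)]  |A|=5146.6443
3. ⊥bis P3·P1 via (23.425,57.63): [(0, 78.4126) (47.74, 36.0578) (85, 54.5925) (85, 94) (0, 94)]  |A|=3568.7761
4. ⊥bis P3·P2 via (43.7,81.515): [(0, 78.4126) (47.74, 36.0578) (81.1591, 52.6819) (27.4799, 94) (0, 94)]  |A|=2304.7833
5. canonical 5-gon: [(0, 78.4126) (47.74, 36.0578) (81.1591, 52.6819) (27.4799, 94) (0, 94)]
6. shoelace: 2304.7833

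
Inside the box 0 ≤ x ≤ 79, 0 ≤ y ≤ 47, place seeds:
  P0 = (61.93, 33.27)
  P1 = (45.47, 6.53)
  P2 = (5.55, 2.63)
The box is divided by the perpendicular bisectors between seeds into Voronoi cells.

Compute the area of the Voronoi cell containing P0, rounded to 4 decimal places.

1. box [0,79]×[0,47]: [(0, 0) (79, 0) (79, 47) (0, 47)]
2. ⊥bis P0·P1 via (53.7,19.9): [(79, 4.3264) (79, 47) (9.6748, 47)]  |A|=1479.1768
3. ⊥bis P0·P2 via (33.74,17.95): [(22.1138, 39.3431) (79, 4.3264) (79, 47) (17.9526, 47)]  |A|=1447.4858
4. canonical 4-gon: [(22.1138, 39.3431) (79, 4.3264) (79, 47) (17.9526, 47)]
5. shoelace: 1447.4858

Area of P0's cell: 1447.4858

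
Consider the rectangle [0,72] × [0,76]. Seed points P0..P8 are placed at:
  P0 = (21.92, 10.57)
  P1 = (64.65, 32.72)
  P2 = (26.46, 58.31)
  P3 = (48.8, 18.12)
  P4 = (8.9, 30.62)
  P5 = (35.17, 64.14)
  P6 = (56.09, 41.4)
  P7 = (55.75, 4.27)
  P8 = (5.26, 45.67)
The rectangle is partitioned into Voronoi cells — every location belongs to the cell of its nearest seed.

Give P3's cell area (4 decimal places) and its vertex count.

1. box [0,72]×[0,76]: [(0, 0) (72, 0) (72, 76) (0, 76)]
2. ⊥bis P3·P0 via (35.36,14.345): [(39.3892, 0) (72, 0) (72, 76) (18.0425, 76)]  |A|=3289.5968
3. ⊥bis P3·P1 via (56.725,25.42): [(21.5119, 63.6479) (39.3892, 0) (72, 0) (72, 8.8372)]  |A|=1260.8921
4. ⊥bis P3·P2 via (37.63,38.215): [(42.464, 40.902) (29.8674, 33.9001) (39.3892, 0) (72, 0) (72, 8.8372)]  |A|=1044.2795
5. ⊥bis P3·P4 via (28.85,24.37): [(42.464, 40.902) (32.2506, 35.2248) (30.7978, 30.5875) (39.3892, 0) (72, 0) (72, 8.8372)]  |A|=1039.7158
6. ⊥bis P3·P5 via (41.985,41.13): [(42.464, 40.902) (32.2506, 35.2248) (30.7978, 30.5875) (39.3892, 0) (72, 0) (72, 8.8372)]  |A|=1039.7158
7. ⊥bis P3·P6 via (52.445,29.76): [(52.8417, 29.6358) (33.239, 35.7742) (32.2506, 35.2248) (30.7978, 30.5875) (39.3892, 0) (72, 0) (72, 8.8372)]  |A|=961.1434
8. ⊥bis P3·P7 via (52.275,11.195): [(64.2794, 17.2189) (52.8417, 29.6358) (33.239, 35.7742) (32.2506, 35.2248) (30.7978, 30.5875) (38.225, 4.1447)]  |A|=584.6653
9. ⊥bis P3·P8 via (27.03,31.895): [(64.2794, 17.2189) (52.8417, 29.6358) (33.239, 35.7742) (32.2506, 35.2248) (30.7978, 30.5875) (38.225, 4.1447)]  |A|=584.6653
10. canonical 6-gon: [(64.2794, 17.2189) (52.8417, 29.6358) (33.239, 35.7742) (32.2506, 35.2248) (30.7978, 30.5875) (38.225, 4.1447)]
11. shoelace: 584.6653

Area of P3's cell: 584.6653 (6 vertices)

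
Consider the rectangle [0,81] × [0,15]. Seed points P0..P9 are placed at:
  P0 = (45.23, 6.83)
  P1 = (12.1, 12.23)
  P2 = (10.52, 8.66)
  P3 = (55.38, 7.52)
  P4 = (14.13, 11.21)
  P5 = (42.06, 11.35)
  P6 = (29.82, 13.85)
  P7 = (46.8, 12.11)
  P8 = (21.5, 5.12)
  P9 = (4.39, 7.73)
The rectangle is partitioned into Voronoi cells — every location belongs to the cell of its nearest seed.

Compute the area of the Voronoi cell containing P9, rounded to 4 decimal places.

Area of P9's cell: 111.9867

1. box [0,81]×[0,15]: [(0, 0) (81, 0) (81, 15) (0, 15)]
2. ⊥bis P9·P0 via (24.81,7.28): [(0, 0) (24.6496, 0) (24.9801, 15) (0, 15)]  |A|=372.2227
3. ⊥bis P9·P1 via (8.245,9.98): [(0, 0) (14.0699, 0) (5.315, 15) (0, 15)]  |A|=145.3871
4. ⊥bis P9·P2 via (7.455,8.195): [(0, 0) (8.6983, 0) (6.8116, 12.4359) (5.315, 15) (0, 15)]  |A|=111.9867
5. ⊥bis P9·P3 via (29.885,7.625): [(0, 0) (8.6983, 0) (6.8116, 12.4359) (5.315, 15) (0, 15)]  |A|=111.9867
6. ⊥bis P9·P4 via (9.26,9.47): [(0, 0) (8.6983, 0) (6.8116, 12.4359) (5.315, 15) (0, 15)]  |A|=111.9867
7. ⊥bis P9·P5 via (23.225,9.54): [(0, 0) (8.6983, 0) (6.8116, 12.4359) (5.315, 15) (0, 15)]  |A|=111.9867
8. ⊥bis P9·P6 via (17.105,10.79): [(0, 0) (8.6983, 0) (6.8116, 12.4359) (5.315, 15) (0, 15)]  |A|=111.9867
9. ⊥bis P9·P7 via (25.595,9.92): [(0, 0) (8.6983, 0) (6.8116, 12.4359) (5.315, 15) (0, 15)]  |A|=111.9867
10. ⊥bis P9·P8 via (12.945,6.425): [(0, 0) (8.6983, 0) (6.8116, 12.4359) (5.315, 15) (0, 15)]  |A|=111.9867
11. canonical 5-gon: [(0, 0) (8.6983, 0) (6.8116, 12.4359) (5.315, 15) (0, 15)]
12. shoelace: 111.9867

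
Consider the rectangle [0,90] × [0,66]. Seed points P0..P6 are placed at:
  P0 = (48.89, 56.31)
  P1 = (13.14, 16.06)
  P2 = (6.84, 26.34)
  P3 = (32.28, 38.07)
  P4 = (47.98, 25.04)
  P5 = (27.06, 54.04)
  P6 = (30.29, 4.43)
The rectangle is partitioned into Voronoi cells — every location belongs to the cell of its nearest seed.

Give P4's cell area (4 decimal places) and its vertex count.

Area of P4's cell: 1932.2731 (5 vertices)

1. box [0,90]×[0,66]: [(0, 0) (90, 0) (90, 66) (0, 66)]
2. ⊥bis P4·P0 via (48.435,40.675): [(0, 42.0845) (0, 0) (90, 0) (90, 39.4654)]  |A|=3669.7467
3. ⊥bis P4·P1 via (30.56,20.55): [(25.1985, 41.3512) (35.8568, 0) (90, 0) (90, 39.4654)]  |A|=2398.1532
4. ⊥bis P4·P2 via (27.41,25.69): [(27.9024, 41.2725) (27.6093, 31.9978) (35.8568, 0) (90, 0) (90, 39.4654)]  |A|=2385.6027
5. ⊥bis P4·P3 via (40.13,31.555): [(47.7164, 40.6959) (30.6634, 20.1486) (35.8568, 0) (90, 0) (90, 39.4654)]  |A|=2161.2253
6. ⊥bis P4·P5 via (37.52,39.54): [(47.7164, 40.6959) (30.6634, 20.1486) (35.8568, 0) (90, 0) (90, 39.4654)]  |A|=2161.2253
7. ⊥bis P4·P6 via (39.135,14.735): [(47.7164, 40.6959) (31.5638, 21.2335) (56.3022, 0) (90, 0) (90, 39.4654)]  |A|=1932.2731
8. canonical 5-gon: [(47.7164, 40.6959) (31.5638, 21.2335) (56.3022, 0) (90, 0) (90, 39.4654)]
9. shoelace: 1932.2731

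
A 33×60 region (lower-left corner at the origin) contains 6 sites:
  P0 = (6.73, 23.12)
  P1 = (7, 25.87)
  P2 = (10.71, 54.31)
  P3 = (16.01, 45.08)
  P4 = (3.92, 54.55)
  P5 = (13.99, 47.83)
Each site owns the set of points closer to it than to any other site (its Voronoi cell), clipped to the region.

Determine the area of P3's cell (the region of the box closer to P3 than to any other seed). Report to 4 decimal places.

Area of P3's cell: 488.2805

1. box [0,33]×[0,60]: [(0, 0) (33, 0) (33, 60) (0, 60)]
2. ⊥bis P3·P0 via (11.37,34.1): [(0, 38.9048) (33, 24.9595) (33, 60) (0, 60)]  |A|=926.2397
3. ⊥bis P3·P1 via (11.505,35.475): [(0, 40.8712) (33, 25.3933) (33, 60) (0, 60)]  |A|=886.637
4. ⊥bis P3·P2 via (13.36,49.695): [(0, 42.0235) (0, 40.8712) (33, 25.3933) (33, 60) (31.3063, 60)]  |A|=605.2485
5. ⊥bis P3·P4 via (9.965,49.815): [(7.0189, 46.0539) (2.1642, 39.8561) (33, 25.3933) (33, 60) (31.3063, 60)]  |A|=592.0336
6. ⊥bis P3·P5 via (15,46.455): [(4.5152, 38.7534) (33, 25.3933) (33, 59.6768)]  |A|=488.2805
7. canonical 3-gon: [(4.5152, 38.7534) (33, 25.3933) (33, 59.6768)]
8. shoelace: 488.2805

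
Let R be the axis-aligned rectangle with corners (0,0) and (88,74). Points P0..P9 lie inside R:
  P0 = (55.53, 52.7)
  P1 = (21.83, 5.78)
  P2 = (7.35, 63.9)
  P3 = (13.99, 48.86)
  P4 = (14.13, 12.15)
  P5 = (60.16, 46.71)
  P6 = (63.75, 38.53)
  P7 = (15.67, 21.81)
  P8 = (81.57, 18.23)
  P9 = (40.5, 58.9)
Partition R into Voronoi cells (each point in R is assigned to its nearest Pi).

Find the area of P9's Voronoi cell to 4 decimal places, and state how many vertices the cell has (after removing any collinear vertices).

1. box [0,88]×[0,74]: [(0, 0) (88, 0) (88, 74) (0, 74)]
2. ⊥bis P9·P0 via (48.015,55.8): [(0, 0) (24.997, 0) (55.5227, 74) (0, 74)]  |A|=2979.2284
3. ⊥bis P9·P1 via (31.165,32.34): [(0, 43.2935) (37.4293, 30.1383) (55.5227, 74) (0, 74)]  |A|=1792.321
4. ⊥bis P9·P2 via (23.925,61.4): [(20.127, 36.2195) (37.4293, 30.1383) (55.5227, 74) (25.8255, 74)]  |A|=995.4564
5. ⊥bis P9·P3 via (27.245,53.88): [(24.0594, 62.2913) (36.0534, 30.6219) (37.4293, 30.1383) (55.5227, 74) (25.8255, 74)]  |A|=776.8354
6. ⊥bis P9·P4 via (27.315,35.525): [(24.0594, 62.2913) (36.0534, 30.6219) (37.4293, 30.1383) (55.5227, 74) (25.8255, 74)]  |A|=776.8354
7. ⊥bis P9·P5 via (50.33,52.805): [(24.0594, 62.2913) (36.0534, 30.6219) (36.4821, 30.4712) (39.7223, 35.697) (55.5227, 74) (25.8255, 74)]  |A|=773.8211
8. ⊥bis P9·P6 via (52.125,48.715): [(24.0594, 62.2913) (36.0534, 30.6219) (36.2214, 30.5628) (37.3079, 31.803) (39.7223, 35.697) (55.5227, 74) (25.8255, 74)]  |A|=773.6096
9. ⊥bis P9·P7 via (28.085,40.355): [(24.0594, 62.2913) (33.8217, 36.5145) (38.3497, 33.4832) (39.7223, 35.697) (55.5227, 74) (25.8255, 74)]  |A|=763.0763
10. ⊥bis P9·P8 via (61.035,38.565): [(24.0594, 62.2913) (33.8217, 36.5145) (38.3497, 33.4832) (39.7223, 35.697) (55.5227, 74) (25.8255, 74)]  |A|=763.0763
11. canonical 6-gon: [(24.0594, 62.2913) (33.8217, 36.5145) (38.3497, 33.4832) (39.7223, 35.697) (55.5227, 74) (25.8255, 74)]
12. shoelace: 763.0763

Area of P9's cell: 763.0763 (6 vertices)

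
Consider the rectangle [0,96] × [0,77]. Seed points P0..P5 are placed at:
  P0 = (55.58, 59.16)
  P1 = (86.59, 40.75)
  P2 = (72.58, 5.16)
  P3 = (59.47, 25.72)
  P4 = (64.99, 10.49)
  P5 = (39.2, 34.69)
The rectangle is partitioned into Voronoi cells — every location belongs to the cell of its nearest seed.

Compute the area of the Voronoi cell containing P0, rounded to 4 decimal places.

Area of P0's cell: 1675.2589

1. box [0,96]×[0,77]: [(0, 0) (96, 0) (96, 77) (0, 77)]
2. ⊥bis P0·P1 via (71.085,49.955): [(0, 0) (41.4277, 0) (87.1411, 77) (0, 77)]  |A|=4949.8989
3. ⊥bis P0·P2 via (64.08,32.16): [(0, 11.9867) (59.7023, 30.7818) (87.1411, 77) (0, 77)]  |A|=3954.4724
4. ⊥bis P0·P3 via (57.525,42.44): [(0, 35.7482) (67.2985, 43.5769) (87.1411, 77) (0, 77)]  |A|=2844.351
5. ⊥bis P0·P4 via (60.285,34.825): [(0, 35.7482) (67.2985, 43.5769) (87.1411, 77) (0, 77)]  |A|=2844.351
6. ⊥bis P0·P5 via (47.39,46.925): [(54.5987, 42.0996) (67.2985, 43.5769) (87.1411, 77) (2.4611, 77)]  |A|=1675.2589
7. canonical 4-gon: [(54.5987, 42.0996) (67.2985, 43.5769) (87.1411, 77) (2.4611, 77)]
8. shoelace: 1675.2589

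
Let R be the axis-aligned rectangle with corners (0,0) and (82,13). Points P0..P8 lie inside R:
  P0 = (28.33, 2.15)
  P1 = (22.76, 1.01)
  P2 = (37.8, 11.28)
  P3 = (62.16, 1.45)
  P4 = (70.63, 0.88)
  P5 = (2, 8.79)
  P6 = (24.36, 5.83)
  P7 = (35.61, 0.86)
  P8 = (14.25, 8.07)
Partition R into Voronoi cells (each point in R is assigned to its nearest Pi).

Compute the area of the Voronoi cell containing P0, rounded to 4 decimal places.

Area of P0's cell: 43.9644

1. box [0,82]×[0,13]: [(0, 0) (82, 0) (82, 13) (0, 13)]
2. ⊥bis P0·P1 via (25.545,1.58): [(25.8684, 0) (82, 0) (82, 13) (23.2077, 13)]  |A|=747.0056
3. ⊥bis P0·P2 via (33.065,6.715): [(25.8684, 0) (39.5389, 0) (27.0056, 13) (23.2077, 13)]  |A|=113.5452
4. ⊥bis P0·P3 via (45.245,1.8): [(25.8684, 0) (39.5389, 0) (27.0056, 13) (23.2077, 13)]  |A|=113.5452
5. ⊥bis P0·P4 via (49.48,1.515): [(25.8684, 0) (39.5389, 0) (27.0056, 13) (23.2077, 13)]  |A|=113.5452
6. ⊥bis P0·P5 via (15.165,5.47): [(25.8684, 0) (39.5389, 0) (27.0056, 13) (23.2077, 13)]  |A|=113.5452
7. ⊥bis P0·P6 via (26.345,3.99): [(25.2857, 2.8472) (25.8684, 0) (39.5389, 0) (30.9268, 8.9328)]  |A|=70.8622
8. ⊥bis P0·P7 via (31.97,1.505): [(25.2857, 2.8472) (25.8684, 0) (31.7033, 0) (32.9199, 6.8655) (30.9268, 8.9328)]  |A|=43.9644
9. ⊥bis P0·P8 via (21.29,5.11): [(25.2857, 2.8472) (25.8684, 0) (31.7033, 0) (32.9199, 6.8655) (30.9268, 8.9328)]  |A|=43.9644
10. canonical 5-gon: [(25.2857, 2.8472) (25.8684, 0) (31.7033, 0) (32.9199, 6.8655) (30.9268, 8.9328)]
11. shoelace: 43.9644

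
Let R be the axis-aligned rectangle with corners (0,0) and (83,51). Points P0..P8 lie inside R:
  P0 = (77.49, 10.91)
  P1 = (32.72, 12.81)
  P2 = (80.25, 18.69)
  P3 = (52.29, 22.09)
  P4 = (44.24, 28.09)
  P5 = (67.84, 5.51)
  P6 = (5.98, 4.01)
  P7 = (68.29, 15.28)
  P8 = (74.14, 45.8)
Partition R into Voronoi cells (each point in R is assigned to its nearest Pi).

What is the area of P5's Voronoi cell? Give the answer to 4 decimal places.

1. box [0,83]×[0,51]: [(0, 0) (83, 0) (83, 51) (0, 51)]
2. ⊥bis P5·P0 via (72.665,8.21): [(0, 0) (77.2592, 0) (48.7203, 51) (0, 51)]  |A|=3212.4781
3. ⊥bis P5·P1 via (50.28,9.16): [(48.376, 0) (77.2592, 0) (56.1989, 37.6355)]  |A|=543.5172
4. ⊥bis P5·P2 via (74.045,12.1): [(54.6809, 30.3328) (48.376, 0) (77.2592, 0) (66.5271, 19.1787)]  |A|=491.7968
5. ⊥bis P5·P3 via (60.065,13.8): [(66.1642, 19.5203) (49.1085, 3.5242) (48.376, 0) (77.2592, 0) (66.5271, 19.1787)]  |A|=307.7458
6. ⊥bis P5·P4 via (56.04,16.8): [(66.1642, 19.5203) (49.1085, 3.5242) (48.376, 0) (77.2592, 0) (66.5271, 19.1787)]  |A|=307.7458
7. ⊥bis P5·P6 via (36.91,4.76): [(66.1642, 19.5203) (49.1085, 3.5242) (48.376, 0) (77.2592, 0) (66.5271, 19.1787)]  |A|=307.7458
8. ⊥bis P5·P7 via (68.065,10.395): [(56.9789, 10.9056) (49.1085, 3.5242) (48.376, 0) (77.2592, 0) (71.5317, 10.2353)]  |A|=241.2158
9. ⊥bis P5·P8 via (70.99,25.655): [(56.9789, 10.9056) (49.1085, 3.5242) (48.376, 0) (77.2592, 0) (71.5317, 10.2353)]  |A|=241.2158
10. canonical 5-gon: [(56.9789, 10.9056) (49.1085, 3.5242) (48.376, 0) (77.2592, 0) (71.5317, 10.2353)]
11. shoelace: 241.2158

Area of P5's cell: 241.2158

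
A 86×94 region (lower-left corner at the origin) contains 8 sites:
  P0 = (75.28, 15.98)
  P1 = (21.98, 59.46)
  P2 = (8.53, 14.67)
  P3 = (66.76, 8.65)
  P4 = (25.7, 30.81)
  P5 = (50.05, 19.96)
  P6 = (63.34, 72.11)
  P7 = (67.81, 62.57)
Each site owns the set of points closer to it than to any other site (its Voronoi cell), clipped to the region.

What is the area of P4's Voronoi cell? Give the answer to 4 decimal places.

1. box [0,86]×[0,94]: [(0, 0) (86, 0) (86, 94) (0, 94)]
2. ⊥bis P4·P0 via (50.49,23.395): [(0, 0) (43.4923, 0) (71.6088, 94) (0, 94)]  |A|=5409.7519
3. ⊥bis P4·P1 via (23.84,45.135): [(0, 42.0395) (0, 0) (43.4923, 0) (58.3323, 49.6136)]  |A|=2305.0353
4. ⊥bis P4·P2 via (17.115,22.74): [(0, 42.0395) (0, 40.9472) (38.4909, 0) (43.4923, 0) (58.3323, 49.6136)]  |A|=1516.9883
5. ⊥bis P4·P3 via (46.23,19.73): [(0, 42.0395) (0, 40.9472) (36.6428, 1.966) (53.3271, 32.8802) (58.3323, 49.6136)]  |A|=1389.7984
6. ⊥bis P4·P5 via (37.875,25.385): [(48.0776, 48.2821) (0, 42.0395) (0, 40.9472) (30.3994, 8.6079)]  |A|=915.1447
7. ⊥bis P4·P6 via (44.52,51.46): [(48.0572, 48.2363) (48.0157, 48.274) (0, 42.0395) (0, 40.9472) (30.3994, 8.6079)]  |A|=915.1434
8. ⊥bis P4·P7 via (46.755,46.69): [(47.1405, 46.1789) (45.7793, 47.9837) (0, 42.0395) (0, 40.9472) (30.3994, 8.6079)]  |A|=912.8677
9. canonical 5-gon: [(47.1405, 46.1789) (45.7793, 47.9837) (0, 42.0395) (0, 40.9472) (30.3994, 8.6079)]
10. shoelace: 912.8677

Area of P4's cell: 912.8677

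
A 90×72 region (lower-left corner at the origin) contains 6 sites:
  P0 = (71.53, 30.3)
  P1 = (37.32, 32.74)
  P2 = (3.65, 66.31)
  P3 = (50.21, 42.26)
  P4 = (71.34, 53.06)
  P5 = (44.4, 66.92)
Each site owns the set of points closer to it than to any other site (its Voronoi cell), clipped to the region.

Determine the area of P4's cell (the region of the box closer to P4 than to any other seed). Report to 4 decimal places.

Area of P4's cell: 906.7761

1. box [0,90]×[0,72]: [(0, 0) (90, 0) (90, 72) (0, 72)]
2. ⊥bis P4·P0 via (71.435,41.68): [(0, 41.0837) (90, 41.835) (90, 72) (0, 72)]  |A|=2748.6611
3. ⊥bis P4·P1 via (54.33,42.9): [(55.14, 41.544) (90, 41.835) (90, 72) (36.9487, 72)]  |A|=1333.6431
4. ⊥bis P4·P2 via (37.495,59.685): [(39.1758, 68.2714) (55.14, 41.544) (90, 41.835) (90, 72) (39.9056, 72)]  |A|=1328.1306
5. ⊥bis P4·P3 via (60.775,47.66): [(63.8638, 41.6168) (90, 41.835) (90, 72) (48.3343, 72)]  |A|=1027.168
6. ⊥bis P4·P5 via (57.87,59.99): [(56.1659, 56.6777) (63.8638, 41.6168) (90, 41.835) (90, 72) (64.0489, 72)]  |A|=906.7761
7. canonical 5-gon: [(56.1659, 56.6777) (63.8638, 41.6168) (90, 41.835) (90, 72) (64.0489, 72)]
8. shoelace: 906.7761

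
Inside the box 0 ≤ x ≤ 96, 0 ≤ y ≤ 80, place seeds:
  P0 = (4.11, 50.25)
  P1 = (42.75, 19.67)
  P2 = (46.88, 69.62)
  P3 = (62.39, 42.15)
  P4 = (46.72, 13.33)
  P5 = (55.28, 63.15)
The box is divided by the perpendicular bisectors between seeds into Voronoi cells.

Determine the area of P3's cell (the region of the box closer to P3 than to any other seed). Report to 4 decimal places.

1. box [0,96]×[0,80]: [(0, 0) (96, 0) (96, 80) (0, 80)]
2. ⊥bis P3·P0 via (33.25,46.2): [(26.8289, 0) (96, 0) (96, 80) (37.9477, 80)]  |A|=5088.9362
3. ⊥bis P3·P1 via (52.57,30.91): [(33.447, 47.6171) (87.9497, 0) (96, 0) (96, 80) (37.9477, 80)]  |A|=3633.7386
4. ⊥bis P3·P2 via (54.635,55.885): [(36.0162, 45.3725) (87.9497, 0) (96, 0) (96, 79.2403)]  |A|=2559.2013
5. ⊥bis P3·P4 via (54.555,27.74): [(36.0162, 45.3725) (58.9065, 25.374) (96, 5.2055) (96, 79.2403)]  |A|=2360.5212
6. ⊥bis P3·P5 via (58.835,52.65): [(36.386, 45.0494) (58.9065, 25.374) (96, 5.2055) (96, 65.233)]  |A|=1927.0515
7. canonical 4-gon: [(36.386, 45.0494) (58.9065, 25.374) (96, 5.2055) (96, 65.233)]
8. shoelace: 1927.0515

Area of P3's cell: 1927.0515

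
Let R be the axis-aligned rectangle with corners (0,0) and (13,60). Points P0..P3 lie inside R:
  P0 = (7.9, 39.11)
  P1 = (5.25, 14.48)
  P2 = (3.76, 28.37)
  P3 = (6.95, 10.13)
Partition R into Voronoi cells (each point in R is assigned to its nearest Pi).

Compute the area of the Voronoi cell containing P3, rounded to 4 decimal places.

Area of P3's cell: 161.9972

1. box [0,13]×[0,60]: [(0, 0) (13, 0) (13, 60) (0, 60)]
2. ⊥bis P3·P0 via (7.425,24.62): [(0, 24.8634) (0, 0) (13, 0) (13, 24.4372)]  |A|=320.4542
3. ⊥bis P3·P1 via (6.1,12.305): [(0, 9.9211) (0, 0) (13, 0) (13, 15.0016)]  |A|=161.9972
4. ⊥bis P3·P2 via (5.355,19.25): [(0, 9.9211) (0, 0) (13, 0) (13, 15.0016)]  |A|=161.9972
5. canonical 4-gon: [(0, 9.9211) (0, 0) (13, 0) (13, 15.0016)]
6. shoelace: 161.9972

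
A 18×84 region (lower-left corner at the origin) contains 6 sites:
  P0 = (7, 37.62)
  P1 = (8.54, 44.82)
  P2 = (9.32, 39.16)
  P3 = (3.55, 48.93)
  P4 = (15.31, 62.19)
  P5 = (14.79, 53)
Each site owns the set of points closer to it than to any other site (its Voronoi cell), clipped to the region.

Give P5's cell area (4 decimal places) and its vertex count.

1. box [0,18]×[0,84]: [(0, 0) (18, 0) (18, 84) (0, 84)]
2. ⊥bis P5·P0 via (10.895,45.31): [(0, 50.8283) (18, 41.7113) (18, 84) (0, 84)]  |A|=679.1432
3. ⊥bis P5·P1 via (11.665,48.91): [(0, 57.8227) (18, 44.0697) (18, 84) (0, 84)]  |A|=594.9681
4. ⊥bis P5·P2 via (12.055,46.08): [(0, 57.8227) (18, 44.0697) (18, 84) (0, 84)]  |A|=594.9681
5. ⊥bis P5·P3 via (9.17,50.965): [(0, 76.2895) (9.2444, 50.7595) (18, 44.0697) (18, 84) (0, 84)]  |A|=509.6107
6. ⊥bis P5·P4 via (15.05,57.595): [(6.5961, 58.0734) (9.2444, 50.7595) (18, 44.0697) (18, 57.4281)]  |A|=99.3293
7. canonical 4-gon: [(6.5961, 58.0734) (9.2444, 50.7595) (18, 44.0697) (18, 57.4281)]
8. shoelace: 99.3293

Area of P5's cell: 99.3293 (4 vertices)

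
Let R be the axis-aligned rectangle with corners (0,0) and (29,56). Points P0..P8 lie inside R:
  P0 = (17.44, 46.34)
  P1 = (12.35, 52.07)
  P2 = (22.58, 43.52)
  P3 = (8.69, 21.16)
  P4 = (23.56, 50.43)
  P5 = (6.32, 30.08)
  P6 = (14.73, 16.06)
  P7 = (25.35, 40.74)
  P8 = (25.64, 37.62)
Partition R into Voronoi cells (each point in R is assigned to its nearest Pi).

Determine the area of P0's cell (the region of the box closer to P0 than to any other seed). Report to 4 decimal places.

Area of P0's cell: 109.6375

1. box [0,29]×[0,56]: [(0, 0) (29, 0) (29, 56) (0, 56)]
2. ⊥bis P0·P1 via (14.895,49.205): [(0, 35.9737) (0, 0) (29, 0) (29, 56) (22.5444, 56)]  |A|=1398.2593
3. ⊥bis P0·P2 via (20.01,44.93): [(0, 35.9737) (0, 8.4579) (26.0834, 56) (22.5444, 56)]  |A|=394.2901
4. ⊥bis P0·P3 via (13.065,33.75): [(1.8744, 37.6387) (13.7463, 33.5132) (26.0834, 56) (22.5444, 56)]  |A|=191.4194
5. ⊥bis P0·P4 via (20.5,48.385): [(18.0682, 52.0238) (1.8744, 37.6387) (13.7463, 33.5132) (21.2719, 47.23)]  |A|=158.8026
6. ⊥bis P0·P5 via (11.88,38.21): [(18.0682, 52.0238) (6.5901, 41.8277) (15.1109, 36.0004) (21.2719, 47.23)]  |A|=109.6375
7. ⊥bis P0·P6 via (16.085,31.2): [(18.0682, 52.0238) (6.5901, 41.8277) (15.1109, 36.0004) (21.2719, 47.23)]  |A|=109.6375
8. ⊥bis P0·P7 via (21.395,43.54): [(18.0682, 52.0238) (6.5901, 41.8277) (15.1109, 36.0004) (21.2719, 47.23)]  |A|=109.6375
9. ⊥bis P0·P8 via (21.54,41.98): [(18.0682, 52.0238) (6.5901, 41.8277) (15.1109, 36.0004) (21.2719, 47.23)]  |A|=109.6375
10. canonical 4-gon: [(18.0682, 52.0238) (6.5901, 41.8277) (15.1109, 36.0004) (21.2719, 47.23)]
11. shoelace: 109.6375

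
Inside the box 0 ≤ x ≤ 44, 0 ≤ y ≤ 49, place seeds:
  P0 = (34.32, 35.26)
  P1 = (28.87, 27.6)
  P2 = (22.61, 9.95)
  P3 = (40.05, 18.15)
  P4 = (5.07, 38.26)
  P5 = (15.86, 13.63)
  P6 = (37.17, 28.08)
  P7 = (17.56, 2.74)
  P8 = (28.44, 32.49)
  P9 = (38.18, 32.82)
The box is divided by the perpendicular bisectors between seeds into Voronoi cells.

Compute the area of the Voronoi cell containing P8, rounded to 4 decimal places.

1. box [0,44]×[0,49]: [(0, 0) (44, 0) (44, 49) (0, 49)]
2. ⊥bis P8·P0 via (31.38,33.875): [(0, 0) (44, 0) (44, 7.086) (24.2548, 49) (0, 49)]  |A|=1742.1993
3. ⊥bis P8·P1 via (28.655,30.045): [(0, 27.5252) (33.0041, 30.4274) (24.2548, 49) (0, 49)]  |A|=579.6145
4. ⊥bis P8·P2 via (25.525,21.22): [(0, 27.8221) (0.8565, 27.6005) (33.0041, 30.4274) (24.2548, 49) (0, 49)]  |A|=579.4874
5. ⊥bis P8·P3 via (34.245,25.32): [(0, 27.8221) (0.8565, 27.6005) (33.0041, 30.4274) (24.2548, 49) (0, 49)]  |A|=579.4874
6. ⊥bis P8·P4 via (16.755,35.375): [(15.1457, 28.8571) (33.0041, 30.4274) (24.2548, 49) (20.119, 49)]  |A|=214.3613
7. ⊥bis P8·P5 via (22.15,23.06): [(15.1457, 28.8571) (33.0041, 30.4274) (24.2548, 49) (20.119, 49)]  |A|=214.3613
8. ⊥bis P8·P6 via (32.805,30.285): [(15.1457, 28.8571) (32.871, 30.4157) (32.9427, 30.5577) (24.2548, 49) (20.119, 49)]  |A|=214.3523
9. ⊥bis P8·P7 via (23,17.615): [(15.1457, 28.8571) (32.871, 30.4157) (32.9427, 30.5577) (24.2548, 49) (20.119, 49)]  |A|=214.3523
10. ⊥bis P8·P9 via (33.31,32.655): [(15.1457, 28.8571) (32.871, 30.4157) (32.9427, 30.5577) (24.2548, 49) (20.119, 49)]  |A|=214.3523
11. canonical 5-gon: [(15.1457, 28.8571) (32.871, 30.4157) (32.9427, 30.5577) (24.2548, 49) (20.119, 49)]
12. shoelace: 214.3523

Area of P8's cell: 214.3523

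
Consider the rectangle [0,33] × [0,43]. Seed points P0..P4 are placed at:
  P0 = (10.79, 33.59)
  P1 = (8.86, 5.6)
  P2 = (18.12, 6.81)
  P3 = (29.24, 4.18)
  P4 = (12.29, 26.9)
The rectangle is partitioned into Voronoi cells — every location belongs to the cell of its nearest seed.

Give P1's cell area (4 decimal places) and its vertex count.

1. box [0,33]×[0,43]: [(0, 0) (33, 0) (33, 43) (0, 43)]
2. ⊥bis P1·P0 via (9.825,19.595): [(0, 20.2725) (0, 0) (33, 0) (33, 17.997)]  |A|=631.4463
3. ⊥bis P1·P2 via (13.49,6.205): [(11.7577, 19.4617) (0, 20.2725) (0, 0) (14.3008, 0)]  |A|=258.3385
4. ⊥bis P1·P3 via (19.05,4.89): [(11.7577, 19.4617) (0, 20.2725) (0, 0) (14.3008, 0)]  |A|=258.3385
5. ⊥bis P1·P4 via (10.575,16.25): [(12.2119, 15.9864) (0, 17.9529) (0, 0) (14.3008, 0)]  |A|=223.9286
6. canonical 4-gon: [(12.2119, 15.9864) (0, 17.9529) (0, 0) (14.3008, 0)]
7. shoelace: 223.9286

Area of P1's cell: 223.9286 (4 vertices)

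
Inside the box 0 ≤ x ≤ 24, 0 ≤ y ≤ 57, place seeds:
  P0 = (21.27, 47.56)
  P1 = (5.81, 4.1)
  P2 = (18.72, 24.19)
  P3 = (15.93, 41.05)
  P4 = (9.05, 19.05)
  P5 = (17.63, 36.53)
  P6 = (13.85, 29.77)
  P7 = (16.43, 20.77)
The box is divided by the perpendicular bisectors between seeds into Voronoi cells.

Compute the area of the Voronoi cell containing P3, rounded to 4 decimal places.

Area of P3's cell: 273.8008

1. box [0,24]×[0,57]: [(0, 0) (24, 0) (24, 57) (0, 57)]
2. ⊥bis P3·P0 via (18.6,44.305): [(0, 0) (24, 0) (24, 39.8755) (3.1235, 57) (0, 57)]  |A|=1189.2504
3. ⊥bis P3·P1 via (10.87,22.575): [(0, 25.5521) (24, 18.9789) (24, 39.8755) (3.1235, 57) (0, 57)]  |A|=654.8781
4. ⊥bis P3·P2 via (17.325,32.62): [(0, 29.7531) (24, 33.7246) (24, 39.8755) (3.1235, 57) (0, 57)]  |A|=427.5188
5. ⊥bis P3·P4 via (12.49,30.05): [(0, 33.956) (8.7889, 31.2074) (24, 33.7246) (24, 39.8755) (3.1235, 57) (0, 57)]  |A|=409.0493
6. ⊥bis P3·P5 via (16.78,38.79): [(0, 33.956) (2.1442, 33.2854) (22.6376, 40.9931) (3.1235, 57) (0, 57)]  |A|=300.9641
7. ⊥bis P3·P6 via (14.89,35.41): [(0, 38.1557) (10.1279, 36.2881) (22.6376, 40.9931) (3.1235, 57) (0, 57)]  |A|=273.8008
8. ⊥bis P3·P7 via (16.18,30.91): [(0, 38.1557) (10.1279, 36.2881) (22.6376, 40.9931) (3.1235, 57) (0, 57)]  |A|=273.8008
9. canonical 5-gon: [(0, 38.1557) (10.1279, 36.2881) (22.6376, 40.9931) (3.1235, 57) (0, 57)]
10. shoelace: 273.8008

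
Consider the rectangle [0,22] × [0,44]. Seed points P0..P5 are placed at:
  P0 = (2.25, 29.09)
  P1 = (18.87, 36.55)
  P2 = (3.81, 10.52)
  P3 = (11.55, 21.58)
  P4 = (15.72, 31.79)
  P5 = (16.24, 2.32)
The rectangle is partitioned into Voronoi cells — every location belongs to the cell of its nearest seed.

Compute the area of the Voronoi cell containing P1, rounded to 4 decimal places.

Area of P1's cell: 122.0571

1. box [0,22]×[0,44]: [(0, 0) (22, 0) (22, 44) (0, 44)]
2. ⊥bis P1·P0 via (10.56,32.82): [(22, 7.333) (22, 44) (5.5418, 44)]  |A|=301.7365
3. ⊥bis P1·P2 via (11.34,23.535): [(15.916, 20.8875) (22, 17.3675) (22, 44) (5.5418, 44)]  |A|=271.2115
4. ⊥bis P1·P3 via (15.21,29.065): [(11.4118, 30.9222) (22, 25.7448) (22, 44) (5.5418, 44)]  |A|=204.2628
5. ⊥bis P1·P4 via (17.295,34.17): [(6.8521, 41.0807) (22, 31.0564) (22, 44) (5.5418, 44)]  |A|=122.0571
6. ⊥bis P1·P5 via (17.555,19.435): [(6.8521, 41.0807) (22, 31.0564) (22, 44) (5.5418, 44)]  |A|=122.0571
7. canonical 4-gon: [(6.8521, 41.0807) (22, 31.0564) (22, 44) (5.5418, 44)]
8. shoelace: 122.0571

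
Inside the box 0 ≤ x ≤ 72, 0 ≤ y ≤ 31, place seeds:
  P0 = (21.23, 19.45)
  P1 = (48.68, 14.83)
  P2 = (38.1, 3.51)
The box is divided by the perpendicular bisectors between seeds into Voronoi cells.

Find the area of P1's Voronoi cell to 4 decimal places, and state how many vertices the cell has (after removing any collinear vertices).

Area of P1's cell: 976.6466 (5 vertices)

1. box [0,72]×[0,31]: [(0, 0) (72, 0) (72, 31) (0, 31)]
2. ⊥bis P1·P0 via (34.955,17.14): [(32.0702, 0) (72, 0) (72, 31) (37.2877, 31)]  |A|=1156.9517
3. ⊥bis P1·P2 via (43.39,9.17): [(34.9424, 17.0653) (53.2014, 0) (72, 0) (72, 31) (37.2877, 31)]  |A|=976.6466
4. canonical 5-gon: [(34.9424, 17.0653) (53.2014, 0) (72, 0) (72, 31) (37.2877, 31)]
5. shoelace: 976.6466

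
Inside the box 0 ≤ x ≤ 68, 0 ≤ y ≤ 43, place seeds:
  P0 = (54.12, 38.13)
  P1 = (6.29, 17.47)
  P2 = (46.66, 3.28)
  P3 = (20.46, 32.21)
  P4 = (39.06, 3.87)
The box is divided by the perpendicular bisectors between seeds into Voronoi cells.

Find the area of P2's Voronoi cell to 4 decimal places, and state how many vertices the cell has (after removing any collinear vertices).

1. box [0,68]×[0,43]: [(0, 0) (68, 0) (68, 43) (0, 43)]
2. ⊥bis P2·P0 via (50.39,20.705): [(0, 31.4915) (0, 0) (68, 0) (68, 16.9354)]  |A|=1646.5144
3. ⊥bis P2·P1 via (26.475,10.375): [(31.5254, 24.7432) (22.8282, 0) (68, 0) (68, 16.9354)]  |A|=867.7026
4. ⊥bis P2·P3 via (33.56,17.745): [(39.4211, 23.053) (26.9667, 11.7739) (22.8282, 0) (68, 0) (68, 16.9354)]  |A|=812.6494
5. ⊥bis P2·P4 via (42.86,3.575): [(44.2912, 22.0105) (42.5825, 0) (68, 0) (68, 16.9354)]  |A|=480.4857
6. canonical 4-gon: [(44.2912, 22.0105) (42.5825, 0) (68, 0) (68, 16.9354)]
7. shoelace: 480.4857

Area of P2's cell: 480.4857 (4 vertices)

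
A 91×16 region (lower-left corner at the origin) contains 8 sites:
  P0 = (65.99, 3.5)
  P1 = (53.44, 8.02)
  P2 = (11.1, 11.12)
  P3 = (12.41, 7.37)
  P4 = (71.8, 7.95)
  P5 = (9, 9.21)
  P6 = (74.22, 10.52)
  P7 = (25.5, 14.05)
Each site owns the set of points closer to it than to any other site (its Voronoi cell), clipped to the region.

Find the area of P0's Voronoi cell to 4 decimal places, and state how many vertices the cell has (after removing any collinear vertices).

1. box [0,91]×[0,16]: [(0, 0) (91, 0) (91, 16) (0, 16)]
2. ⊥bis P0·P1 via (59.715,5.76): [(57.6405, 0) (91, 0) (91, 16) (63.403, 16)]  |A|=487.6519
3. ⊥bis P0·P2 via (38.545,7.31): [(57.6405, 0) (91, 0) (91, 16) (63.403, 16)]  |A|=487.6519
4. ⊥bis P0·P3 via (39.2,5.435): [(57.6405, 0) (91, 0) (91, 16) (63.403, 16)]  |A|=487.6519
5. ⊥bis P0·P4 via (68.895,5.725): [(62.6425, 13.8884) (57.6405, 0) (73.2799, 0)]  |A|=108.603
6. ⊥bis P0·P5 via (37.495,6.355): [(62.6425, 13.8884) (57.6405, 0) (73.2799, 0)]  |A|=108.603
7. ⊥bis P0·P6 via (70.105,7.01): [(62.6425, 13.8884) (57.6405, 0) (73.2799, 0)]  |A|=108.603
8. ⊥bis P0·P7 via (45.745,8.775): [(62.6425, 13.8884) (57.6405, 0) (73.2799, 0)]  |A|=108.603
9. canonical 3-gon: [(62.6425, 13.8884) (57.6405, 0) (73.2799, 0)]
10. shoelace: 108.603

Area of P0's cell: 108.6030 (3 vertices)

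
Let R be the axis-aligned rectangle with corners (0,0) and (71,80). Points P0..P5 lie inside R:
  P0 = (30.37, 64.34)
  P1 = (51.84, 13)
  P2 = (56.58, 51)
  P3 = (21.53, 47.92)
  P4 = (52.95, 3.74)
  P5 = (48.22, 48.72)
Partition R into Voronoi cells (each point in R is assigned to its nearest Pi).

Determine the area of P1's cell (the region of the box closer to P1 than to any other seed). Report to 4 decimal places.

Area of P1's cell: 1141.5914

1. box [0,71]×[0,80]: [(0, 0) (71, 0) (71, 80) (0, 80)]
2. ⊥bis P1·P0 via (41.105,38.67): [(0, 21.4802) (0, 0) (71, 0) (71, 51.1719)]  |A|=2579.1482
3. ⊥bis P1·P2 via (54.21,32): [(31.8306, 34.7915) (0, 21.4802) (0, 0) (71, 0) (71, 29.9057)]  |A|=2162.6566
4. ⊥bis P1·P3 via (36.685,30.46): [(40.4383, 33.7178) (1.5922, 0) (71, 0) (71, 29.9057)]  |A|=1627.1241
5. ⊥bis P1·P4 via (52.395,8.37): [(40.4383, 33.7178) (4.6402, 2.6456) (71, 10.6002) (71, 29.9057)]  |A|=1183.5978
6. ⊥bis P1·P5 via (50.03,30.86): [(57.3787, 31.6047) (35.4427, 29.3817) (4.6402, 2.6456) (71, 10.6002) (71, 29.9057)]  |A|=1141.5914
7. canonical 5-gon: [(57.3787, 31.6047) (35.4427, 29.3817) (4.6402, 2.6456) (71, 10.6002) (71, 29.9057)]
8. shoelace: 1141.5914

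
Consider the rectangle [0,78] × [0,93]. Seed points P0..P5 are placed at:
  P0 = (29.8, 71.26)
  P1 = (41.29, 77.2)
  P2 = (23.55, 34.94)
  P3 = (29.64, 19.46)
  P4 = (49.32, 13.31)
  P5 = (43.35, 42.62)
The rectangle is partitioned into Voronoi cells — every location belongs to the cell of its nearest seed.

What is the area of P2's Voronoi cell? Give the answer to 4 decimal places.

1. box [0,78]×[0,93]: [(0, 0) (78, 0) (78, 93) (0, 93)]
2. ⊥bis P2·P0 via (26.675,53.1): [(0, 57.6903) (0, 0) (78, 0) (78, 44.2679)]  |A|=3976.3695
3. ⊥bis P2·P1 via (32.42,56.07): [(48.4014, 49.3613) (0, 57.6903) (0, 0) (78, 0) (78, 36.9363)]  |A|=3867.867
4. ⊥bis P2·P3 via (26.595,27.2): [(65.104, 42.3498) (48.4014, 49.3613) (0, 57.6903) (0, 16.7372)]  |A|=1433.2267
5. ⊥bis P2·P4 via (36.435,24.125): [(45.1396, 34.4956) (55.216, 46.5007) (48.4014, 49.3613) (0, 57.6903) (0, 16.7372)]  |A|=1352.9612
6. ⊥bis P2·P5 via (33.45,38.78): [(36.4394, 31.0729) (27.9829, 52.8749) (0, 57.6903) (0, 16.7372)]  |A|=1030.8337
7. canonical 4-gon: [(36.4394, 31.0729) (27.9829, 52.8749) (0, 57.6903) (0, 16.7372)]
8. shoelace: 1030.8337

Area of P2's cell: 1030.8337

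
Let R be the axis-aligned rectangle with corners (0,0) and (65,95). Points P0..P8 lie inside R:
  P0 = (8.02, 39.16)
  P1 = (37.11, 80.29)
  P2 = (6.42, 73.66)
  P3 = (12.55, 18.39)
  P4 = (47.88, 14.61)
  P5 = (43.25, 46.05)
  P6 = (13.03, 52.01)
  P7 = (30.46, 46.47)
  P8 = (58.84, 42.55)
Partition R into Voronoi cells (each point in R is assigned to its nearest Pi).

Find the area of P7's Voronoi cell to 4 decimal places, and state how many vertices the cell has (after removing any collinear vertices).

Area of P7's cell: 510.7492 (6 vertices)

1. box [0,65]×[0,95]: [(0, 0) (65, 0) (65, 95) (0, 95)]
2. ⊥bis P7·P0 via (19.24,42.815): [(33.1873, 0) (65, 0) (65, 95) (2.2403, 95)]  |A|=4492.1866
3. ⊥bis P7·P1 via (33.785,63.38): [(11.0869, 67.8431) (33.1873, 0) (65, 0) (65, 57.2422)]  |A|=2622.1885
4. ⊥bis P7·P2 via (18.44,60.065): [(24.299, 65.2452) (14.6983, 56.7568) (33.1873, 0) (65, 0) (65, 57.2422)]  |A|=2553.643
5. ⊥bis P7·P3 via (21.505,32.43): [(24.299, 65.2452) (14.6983, 56.7568) (22.9162, 31.5299) (65, 4.688) (65, 57.2422)]  |A|=1953.4731
6. ⊥bis P7·P4 via (39.17,30.54): [(24.299, 65.2452) (14.6983, 56.7568) (22.9162, 31.5299) (31.2541, 26.2118) (65, 44.663) (65, 57.2422)]  |A|=1278.9766
7. ⊥bis P7·P5 via (36.855,46.26): [(37.3939, 62.6704) (24.299, 65.2452) (14.6983, 56.7568) (22.9162, 31.5299) (31.2541, 26.2118) (36.287, 28.9637)]  |A|=630.1234
8. ⊥bis P7·P6 via (21.745,49.24): [(37.3939, 62.6704) (26.6831, 64.7764) (19.4743, 42.0958) (22.9162, 31.5299) (31.2541, 26.2118) (36.287, 28.9637)]  |A|=510.7492
9. ⊥bis P7·P8 via (44.65,44.51): [(37.3939, 62.6704) (26.6831, 64.7764) (19.4743, 42.0958) (22.9162, 31.5299) (31.2541, 26.2118) (36.287, 28.9637)]  |A|=510.7492
10. canonical 6-gon: [(37.3939, 62.6704) (26.6831, 64.7764) (19.4743, 42.0958) (22.9162, 31.5299) (31.2541, 26.2118) (36.287, 28.9637)]
11. shoelace: 510.7492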